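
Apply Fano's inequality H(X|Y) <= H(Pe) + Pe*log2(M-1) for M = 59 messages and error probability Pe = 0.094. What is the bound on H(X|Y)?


H(Pe) = -Pe*log2(Pe) - (1-Pe)*log2(1-Pe) = -0.094*log2(0.094) - 0.906*log2(0.906) = 0.320652 + 0.129030 = 0.4497. Pe*log2(M-1) = 0.094*log2(58) = 0.550650. Bound = H(Pe) + Pe*log2(M-1) = 0.320652 + 0.129030 + 0.550650 = 1.0003

1.0003 bits


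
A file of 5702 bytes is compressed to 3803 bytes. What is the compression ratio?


Ratio = original / compressed = 5702 / 3803 = 1.4993

1.4993


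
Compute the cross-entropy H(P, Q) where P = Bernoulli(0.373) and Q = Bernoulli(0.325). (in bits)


H(P,Q) = -p*log2(q) - (1-p)*log2(1-q). -0.373*log2(0.325) = 0.604815; -0.627*log2(0.675) = 0.355534. H(P,Q) = 0.604815 + 0.355534 = 0.9603

0.9603 bits


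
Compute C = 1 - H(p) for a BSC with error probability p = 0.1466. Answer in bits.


H(p) = -p*log2(p) - (1-p)*log2(1-p) = -0.1466*log2(0.1466) - 0.8534*log2(0.8534) = 0.406088 + 0.195178 = 0.6013. C = 1 - H(p) = 1 - 0.6013 = 0.3987

0.3987 bits


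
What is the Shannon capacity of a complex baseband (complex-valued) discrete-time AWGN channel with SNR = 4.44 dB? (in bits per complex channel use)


SNR_linear = 10^(4.44/10) = 2.7797; C = log2(1 + SNR_linear) = log2(1 + 2.7797) = 1.9183

1.9183 bits/channel use


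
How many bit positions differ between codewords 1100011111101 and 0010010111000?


Count differing positions: ^ ^ ^ . . . ^ . . . ^ . ^ = 6 differences

6


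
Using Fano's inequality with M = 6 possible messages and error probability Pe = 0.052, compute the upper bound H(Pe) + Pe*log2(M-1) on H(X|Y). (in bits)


H(Pe) = -Pe*log2(Pe) - (1-Pe)*log2(1-Pe) = -0.052*log2(0.052) - 0.948*log2(0.948) = 0.221798 + 0.073035 = 0.2948. Pe*log2(M-1) = 0.052*log2(5) = 0.120740. Bound = H(Pe) + Pe*log2(M-1) = 0.221798 + 0.073035 + 0.120740 = 0.4156

0.4156 bits


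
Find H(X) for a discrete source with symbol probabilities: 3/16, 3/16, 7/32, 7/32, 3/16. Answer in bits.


H = -sum(p_i * log2(p_i)). Terms: -(3/16)*log2(3/16) = 0.452820; -(3/16)*log2(3/16) = 0.452820; -(7/32)*log2(7/32) = 0.479641; -(7/32)*log2(7/32) = 0.479641; -(3/16)*log2(3/16) = 0.452820. H = 0.452820 + 0.452820 + 0.479641 + 0.479641 + 0.452820 = 2.3177

2.3177 bits


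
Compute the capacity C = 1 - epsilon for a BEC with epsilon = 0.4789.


C = 1 - epsilon = 1 - 0.4789 = 0.5211

0.5211 bits


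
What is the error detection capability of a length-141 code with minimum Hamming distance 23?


Detection capability = d_min - 1 = 23 - 1 = 22

22 errors


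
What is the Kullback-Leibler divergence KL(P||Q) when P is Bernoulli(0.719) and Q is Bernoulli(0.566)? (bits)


KL = p*log2(p/q) + (1-p)*log2((1-p)/(1-q)) = 0.719*log2(0.719/0.566) + 0.281*log2(0.281/0.434) = 0.072

0.072 bits


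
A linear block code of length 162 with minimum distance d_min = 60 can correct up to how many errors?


Correction capability = floor((d-1)/2) = floor((60-1)/2) = 29

29 errors


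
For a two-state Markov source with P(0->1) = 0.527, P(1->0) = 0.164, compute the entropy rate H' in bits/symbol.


Stationary distribution: pi_0 = p10/(p01+p10) = 0.2373, pi_1 = 0.7627. Entropy rate H' = pi_0*H(p01) + pi_1*H(p10) = 0.2373*0.9979 + 0.7627*0.6438 = 0.7278

0.7278 bits/symbol


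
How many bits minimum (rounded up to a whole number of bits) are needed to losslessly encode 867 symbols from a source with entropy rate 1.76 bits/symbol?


Minimum bits >= n * H = 867 * 1.76 = 1525.92, rounded up to a whole number of bits = 1526

1526 bits


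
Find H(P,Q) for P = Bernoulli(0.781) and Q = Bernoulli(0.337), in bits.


H(P,Q) = -p*log2(q) - (1-p)*log2(1-q). -0.781*log2(0.337) = 1.225529; -0.219*log2(0.663) = 0.129849. H(P,Q) = 1.225529 + 0.129849 = 1.3554

1.3554 bits


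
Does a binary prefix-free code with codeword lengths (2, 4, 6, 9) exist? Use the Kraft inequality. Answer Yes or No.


Kraft sum = sum(2^(-l_i)) = 0.3301, need <= 1. Result: satisfied (a binary prefix-free code with these lengths exists)

Yes


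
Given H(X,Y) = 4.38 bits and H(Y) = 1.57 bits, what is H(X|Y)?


H(X|Y) = H(X,Y) - H(Y) = 4.38 - 1.57 = 2.81

2.81 bits


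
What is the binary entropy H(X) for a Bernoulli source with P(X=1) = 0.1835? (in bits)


H = -p*log2(p) - (1-p)*log2(1-p). -0.1835*log2(0.1835) = 0.448868; -0.8165*log2(0.8165) = 0.238806. H = 0.448868 + 0.238806 = 0.6877

0.6877 bits


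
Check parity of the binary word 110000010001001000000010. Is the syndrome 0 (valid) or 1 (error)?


Syndrome = XOR of all bits = 1 XOR 1 XOR 0 XOR 0 XOR 0 XOR 0 XOR 0 XOR 1 XOR 0 XOR 0 XOR 0 XOR 1 XOR 0 XOR 0 XOR 1 XOR 0 XOR 0 XOR 0 XOR 0 XOR 0 XOR 0 XOR 0 XOR 1 XOR 0 = 0

0


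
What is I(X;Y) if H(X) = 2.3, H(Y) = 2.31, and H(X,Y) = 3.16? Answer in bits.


I(X;Y) = H(X) + H(Y) - H(X,Y) = 2.3 + 2.31 - 3.16 = 1.45

1.45 bits


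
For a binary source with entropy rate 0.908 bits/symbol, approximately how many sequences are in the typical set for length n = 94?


log2|A_typical| = nH = 94 * 0.908 = 85.352, so |A_typical| ~ 2^85.352 = 4.938e+25

4.938e+25


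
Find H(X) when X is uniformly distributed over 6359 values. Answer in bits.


H = log2(n) = log2(6359) = 12.6346

12.6346 bits


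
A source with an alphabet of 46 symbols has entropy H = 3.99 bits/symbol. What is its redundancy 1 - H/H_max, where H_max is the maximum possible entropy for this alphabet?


H_max = log2(K) = log2(46) = 5.5236 bits/symbol. Redundancy = 1 - H/H_max = 1 - 3.99/5.5236 = 1 - 0.7224 = 0.2776

0.2776


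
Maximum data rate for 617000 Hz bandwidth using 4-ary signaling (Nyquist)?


Rate = 2 * B * log2(M) = 2 * 617000 * 2.0 = 2468000.0

2468000.0 bps


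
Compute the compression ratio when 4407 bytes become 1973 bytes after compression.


Ratio = original / compressed = 4407 / 1973 = 2.2337

2.2337


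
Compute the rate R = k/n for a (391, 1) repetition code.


Rate = k/n = 1/391

1/391


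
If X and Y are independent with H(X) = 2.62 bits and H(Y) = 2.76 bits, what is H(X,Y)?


For independent variables, H(X,Y) = H(X) + H(Y) = 2.62 + 2.76 = 5.38

5.38 bits


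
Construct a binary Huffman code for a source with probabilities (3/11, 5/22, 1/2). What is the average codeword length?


Huffman construction (repeatedly merge the two least-probable nodes; each merge adds 1 bit to every symbol beneath it): 5/22 + 3/11 = 1/2; 1/2 + 1/2 = 1. Resulting codeword lengths (in the order the probabilities were given): (2, 2, 1). L_avg = sum(p_i * l_i) = 3/11*2 + 5/22*2 + 1/2*1 = 3/2 = 1.5

1.5 bits


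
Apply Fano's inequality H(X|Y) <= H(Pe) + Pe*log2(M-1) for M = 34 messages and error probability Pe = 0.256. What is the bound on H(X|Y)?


H(Pe) = -Pe*log2(Pe) - (1-Pe)*log2(1-Pe) = -0.256*log2(0.256) - 0.744*log2(0.744) = 0.503241 + 0.317409 = 0.8207. Pe*log2(M-1) = 0.256*log2(33) = 1.291365. Bound = H(Pe) + Pe*log2(M-1) = 0.503241 + 0.317409 + 1.291365 = 2.112

2.112 bits


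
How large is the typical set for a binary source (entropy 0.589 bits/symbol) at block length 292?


log2|A_typical| = nH = 292 * 0.589 = 171.988, so |A_typical| ~ 2^171.988 = 5.937e+51

5.937e+51


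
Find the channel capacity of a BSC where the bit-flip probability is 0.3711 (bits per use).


H(p) = -p*log2(p) - (1-p)*log2(1-p) = -0.3711*log2(0.3711) - 0.6289*log2(0.6289) = 0.530718 + 0.420795 = 0.9515. C = 1 - H(p) = 1 - 0.9515 = 0.0485

0.0485 bits


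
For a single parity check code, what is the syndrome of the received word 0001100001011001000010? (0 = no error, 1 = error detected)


Syndrome = XOR of all bits = 0 XOR 0 XOR 0 XOR 1 XOR 1 XOR 0 XOR 0 XOR 0 XOR 0 XOR 1 XOR 0 XOR 1 XOR 1 XOR 0 XOR 0 XOR 1 XOR 0 XOR 0 XOR 0 XOR 0 XOR 1 XOR 0 = 1

1


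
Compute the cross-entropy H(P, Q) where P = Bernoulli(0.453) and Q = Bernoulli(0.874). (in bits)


H(P,Q) = -p*log2(q) - (1-p)*log2(1-q). -0.453*log2(0.874) = 0.088016; -0.547*log2(0.126) = 1.634712. H(P,Q) = 0.088016 + 1.634712 = 1.7227

1.7227 bits


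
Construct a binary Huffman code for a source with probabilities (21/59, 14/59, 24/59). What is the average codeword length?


Huffman construction (repeatedly merge the two least-probable nodes; each merge adds 1 bit to every symbol beneath it): 14/59 + 21/59 = 35/59; 24/59 + 35/59 = 1. Resulting codeword lengths (in the order the probabilities were given): (2, 2, 1). L_avg = sum(p_i * l_i) = 21/59*2 + 14/59*2 + 24/59*1 = 94/59 = 1.5932

1.5932 bits


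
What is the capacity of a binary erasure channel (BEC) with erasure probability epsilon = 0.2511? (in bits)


C = 1 - epsilon = 1 - 0.2511 = 0.7489

0.7489 bits


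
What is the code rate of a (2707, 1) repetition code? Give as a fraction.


Rate = k/n = 1/2707

1/2707


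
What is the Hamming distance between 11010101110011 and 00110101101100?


Count differing positions: ^ ^ ^ . . . . . . ^ ^ ^ ^ ^ = 8 differences

8


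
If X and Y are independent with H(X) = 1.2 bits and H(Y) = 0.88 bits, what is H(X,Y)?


For independent variables, H(X,Y) = H(X) + H(Y) = 1.2 + 0.88 = 2.08

2.08 bits


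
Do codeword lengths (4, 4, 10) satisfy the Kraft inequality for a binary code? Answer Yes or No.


Kraft sum = sum(2^(-l_i)) = 0.126, need <= 1. Result: satisfied (a binary prefix-free code with these lengths exists)

Yes


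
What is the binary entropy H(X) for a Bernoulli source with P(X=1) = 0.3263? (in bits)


H = -p*log2(p) - (1-p)*log2(1-p). -0.3263*log2(0.3263) = 0.527212; -0.6737*log2(0.6737) = 0.383889. H = 0.527212 + 0.383889 = 0.9111

0.9111 bits


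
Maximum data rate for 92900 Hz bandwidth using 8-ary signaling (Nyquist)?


Rate = 2 * B * log2(M) = 2 * 92900 * 3.0 = 557400.0

557400.0 bps


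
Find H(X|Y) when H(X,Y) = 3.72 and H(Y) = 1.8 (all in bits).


H(X|Y) = H(X,Y) - H(Y) = 3.72 - 1.8 = 1.92

1.92 bits


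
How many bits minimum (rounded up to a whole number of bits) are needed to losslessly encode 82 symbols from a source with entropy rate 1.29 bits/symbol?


Minimum bits >= n * H = 82 * 1.29 = 105.78, rounded up to a whole number of bits = 106

106 bits


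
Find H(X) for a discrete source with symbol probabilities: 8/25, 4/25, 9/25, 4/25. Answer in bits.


H = -sum(p_i * log2(p_i)). Terms: -(8/25)*log2(8/25) = 0.526034; -(4/25)*log2(4/25) = 0.423017; -(9/25)*log2(9/25) = 0.530615; -(4/25)*log2(4/25) = 0.423017. H = 0.526034 + 0.423017 + 0.530615 + 0.423017 = 1.9027

1.9027 bits


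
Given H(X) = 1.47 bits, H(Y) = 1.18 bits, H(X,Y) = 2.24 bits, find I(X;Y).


I(X;Y) = H(X) + H(Y) - H(X,Y) = 1.47 + 1.18 - 2.24 = 0.41

0.41 bits


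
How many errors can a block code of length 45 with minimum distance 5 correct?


Correction capability = floor((d-1)/2) = floor((5-1)/2) = 2

2 errors


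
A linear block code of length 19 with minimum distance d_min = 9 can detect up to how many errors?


Detection capability = d_min - 1 = 9 - 1 = 8

8 errors


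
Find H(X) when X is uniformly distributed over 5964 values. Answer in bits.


H = log2(n) = log2(5964) = 12.5421

12.5421 bits


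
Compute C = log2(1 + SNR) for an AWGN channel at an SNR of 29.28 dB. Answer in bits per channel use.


SNR_linear = 10^(29.28/10) = 847.2274; C = log2(1 + SNR_linear) = log2(1 + 847.2274) = 9.7283

9.7283 bits/channel use


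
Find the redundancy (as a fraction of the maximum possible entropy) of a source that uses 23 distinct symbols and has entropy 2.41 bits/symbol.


H_max = log2(K) = log2(23) = 4.5236 bits/symbol. Redundancy = 1 - H/H_max = 1 - 2.41/4.5236 = 1 - 0.5328 = 0.4672

0.4672


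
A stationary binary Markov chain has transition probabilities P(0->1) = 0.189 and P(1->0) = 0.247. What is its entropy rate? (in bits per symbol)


Stationary distribution: pi_0 = p10/(p01+p10) = 0.5665, pi_1 = 0.4335. Entropy rate H' = pi_0*H(p01) + pi_1*H(p10) = 0.5665*0.6994 + 0.4335*0.8065 = 0.7458

0.7458 bits/symbol


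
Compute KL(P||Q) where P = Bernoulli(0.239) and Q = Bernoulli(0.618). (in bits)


KL = p*log2(p/q) + (1-p)*log2((1-p)/(1-q)) = 0.239*log2(0.239/0.618) + 0.761*log2(0.761/0.382) = 0.4291

0.4291 bits


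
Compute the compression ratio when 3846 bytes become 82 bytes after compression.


Ratio = original / compressed = 3846 / 82 = 46.9024

46.9024


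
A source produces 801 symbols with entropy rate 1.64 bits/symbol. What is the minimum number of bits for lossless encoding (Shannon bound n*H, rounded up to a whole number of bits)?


Minimum bits >= n * H = 801 * 1.64 = 1313.64, rounded up to a whole number of bits = 1314

1314 bits


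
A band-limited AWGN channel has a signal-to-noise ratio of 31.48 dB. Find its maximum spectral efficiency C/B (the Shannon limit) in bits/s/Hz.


SNR_linear = 10^(31.48/10) = 1406.0475; C/B = log2(1 + SNR_linear) = log2(1 + 1406.0475) = 10.4585

10.4585 bits/s/Hz


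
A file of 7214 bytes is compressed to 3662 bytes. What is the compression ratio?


Ratio = original / compressed = 7214 / 3662 = 1.97

1.97


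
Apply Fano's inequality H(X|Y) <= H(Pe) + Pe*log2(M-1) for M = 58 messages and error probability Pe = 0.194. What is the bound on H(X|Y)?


H(Pe) = -Pe*log2(Pe) - (1-Pe)*log2(1-Pe) = -0.194*log2(0.194) - 0.806*log2(0.806) = 0.458979 + 0.250785 = 0.7098. Pe*log2(M-1) = 0.194*log2(57) = 1.131581. Bound = H(Pe) + Pe*log2(M-1) = 0.458979 + 0.250785 + 1.131581 = 1.8413

1.8413 bits


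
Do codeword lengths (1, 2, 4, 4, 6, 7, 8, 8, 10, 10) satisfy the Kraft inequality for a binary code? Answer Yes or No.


Kraft sum = sum(2^(-l_i)) = 0.9082, need <= 1. Result: satisfied (a binary prefix-free code with these lengths exists)

Yes


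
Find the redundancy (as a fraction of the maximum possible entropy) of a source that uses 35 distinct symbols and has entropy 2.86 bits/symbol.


H_max = log2(K) = log2(35) = 5.1293 bits/symbol. Redundancy = 1 - H/H_max = 1 - 2.86/5.1293 = 1 - 0.5576 = 0.4424

0.4424


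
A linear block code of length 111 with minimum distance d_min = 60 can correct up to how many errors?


Correction capability = floor((d-1)/2) = floor((60-1)/2) = 29

29 errors


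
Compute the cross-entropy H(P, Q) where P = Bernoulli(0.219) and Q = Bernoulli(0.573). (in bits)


H(P,Q) = -p*log2(q) - (1-p)*log2(1-q). -0.219*log2(0.573) = 0.175943; -0.781*log2(0.427) = 0.958827. H(P,Q) = 0.175943 + 0.958827 = 1.1348

1.1348 bits


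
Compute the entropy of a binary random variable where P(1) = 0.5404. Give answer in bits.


H = -p*log2(p) - (1-p)*log2(1-p). -0.5404*log2(0.5404) = 0.479821; -0.4596*log2(0.4596) = 0.515464. H = 0.479821 + 0.515464 = 0.9953

0.9953 bits


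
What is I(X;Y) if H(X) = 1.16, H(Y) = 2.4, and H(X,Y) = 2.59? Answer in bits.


I(X;Y) = H(X) + H(Y) - H(X,Y) = 1.16 + 2.4 - 2.59 = 0.97

0.97 bits


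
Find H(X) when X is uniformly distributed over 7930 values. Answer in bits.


H = log2(n) = log2(7930) = 12.9531

12.9531 bits


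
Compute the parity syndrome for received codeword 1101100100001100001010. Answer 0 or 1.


Syndrome = XOR of all bits = 1 XOR 1 XOR 0 XOR 1 XOR 1 XOR 0 XOR 0 XOR 1 XOR 0 XOR 0 XOR 0 XOR 0 XOR 1 XOR 1 XOR 0 XOR 0 XOR 0 XOR 0 XOR 1 XOR 0 XOR 1 XOR 0 = 1

1


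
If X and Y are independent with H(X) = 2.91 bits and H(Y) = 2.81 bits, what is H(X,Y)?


For independent variables, H(X,Y) = H(X) + H(Y) = 2.91 + 2.81 = 5.72

5.72 bits


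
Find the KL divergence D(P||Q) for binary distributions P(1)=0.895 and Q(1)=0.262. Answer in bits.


KL = p*log2(p/q) + (1-p)*log2((1-p)/(1-q)) = 0.895*log2(0.895/0.262) + 0.105*log2(0.105/0.738) = 1.2908

1.2908 bits


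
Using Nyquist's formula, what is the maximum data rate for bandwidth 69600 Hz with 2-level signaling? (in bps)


Rate = 2 * B * log2(M) = 2 * 69600 * 1.0 = 139200.0

139200.0 bps


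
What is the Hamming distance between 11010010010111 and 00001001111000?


Count differing positions: ^ ^ . ^ ^ . ^ ^ ^ . ^ ^ ^ ^ = 11 differences

11


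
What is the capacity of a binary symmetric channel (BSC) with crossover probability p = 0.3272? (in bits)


H(p) = -p*log2(p) - (1-p)*log2(1-p) = -0.3272*log2(0.3272) - 0.6728*log2(0.6728) = 0.527366 + 0.384674 = 0.912. C = 1 - H(p) = 1 - 0.912 = 0.088

0.088 bits


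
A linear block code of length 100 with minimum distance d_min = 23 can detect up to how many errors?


Detection capability = d_min - 1 = 23 - 1 = 22

22 errors


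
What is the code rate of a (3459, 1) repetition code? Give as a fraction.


Rate = k/n = 1/3459

1/3459


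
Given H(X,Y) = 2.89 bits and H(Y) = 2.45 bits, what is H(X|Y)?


H(X|Y) = H(X,Y) - H(Y) = 2.89 - 2.45 = 0.44

0.44 bits


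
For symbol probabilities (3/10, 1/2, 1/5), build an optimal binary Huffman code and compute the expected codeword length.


Huffman construction (repeatedly merge the two least-probable nodes; each merge adds 1 bit to every symbol beneath it): 1/5 + 3/10 = 1/2; 1/2 + 1/2 = 1. Resulting codeword lengths (in the order the probabilities were given): (2, 1, 2). L_avg = sum(p_i * l_i) = 3/10*2 + 1/2*1 + 1/5*2 = 3/2 = 1.5

1.5 bits


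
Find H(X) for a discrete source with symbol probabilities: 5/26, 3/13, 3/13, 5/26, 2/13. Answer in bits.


H = -sum(p_i * log2(p_i)). Terms: -(5/26)*log2(5/26) = 0.457406; -(3/13)*log2(3/13) = 0.488187; -(3/13)*log2(3/13) = 0.488187; -(5/26)*log2(5/26) = 0.457406; -(2/13)*log2(2/13) = 0.415452. H = 0.457406 + 0.488187 + 0.488187 + 0.457406 + 0.415452 = 2.3066

2.3066 bits


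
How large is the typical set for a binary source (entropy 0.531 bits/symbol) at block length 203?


log2|A_typical| = nH = 203 * 0.531 = 107.793, so |A_typical| ~ 2^107.793 = 2.811e+32

2.811e+32


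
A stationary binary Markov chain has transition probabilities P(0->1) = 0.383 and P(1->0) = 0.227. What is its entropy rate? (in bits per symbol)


Stationary distribution: pi_0 = p10/(p01+p10) = 0.3721, pi_1 = 0.6279. Entropy rate H' = pi_0*H(p01) + pi_1*H(p10) = 0.3721*0.9601 + 0.6279*0.7727 = 0.8425

0.8425 bits/symbol


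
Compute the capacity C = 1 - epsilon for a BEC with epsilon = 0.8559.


C = 1 - epsilon = 1 - 0.8559 = 0.1441

0.1441 bits


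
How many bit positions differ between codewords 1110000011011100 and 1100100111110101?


Count differing positions: . . ^ . ^ . . ^ . . ^ . ^ . . ^ = 6 differences

6


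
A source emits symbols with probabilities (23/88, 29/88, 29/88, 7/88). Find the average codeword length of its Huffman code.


Huffman construction (repeatedly merge the two least-probable nodes; each merge adds 1 bit to every symbol beneath it): 7/88 + 23/88 = 15/44; 29/88 + 29/88 = 29/44; 15/44 + 29/44 = 1. Resulting codeword lengths (in the order the probabilities were given): (2, 2, 2, 2). L_avg = sum(p_i * l_i) = 23/88*2 + 29/88*2 + 29/88*2 + 7/88*2 = 2

2.0 bits


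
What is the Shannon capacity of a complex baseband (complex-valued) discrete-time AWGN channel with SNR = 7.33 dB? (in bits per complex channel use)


SNR_linear = 10^(7.33/10) = 5.4075; C = log2(1 + SNR_linear) = log2(1 + 5.4075) = 2.6798

2.6798 bits/channel use


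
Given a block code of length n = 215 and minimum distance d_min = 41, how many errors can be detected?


Detection capability = d_min - 1 = 41 - 1 = 40

40 errors


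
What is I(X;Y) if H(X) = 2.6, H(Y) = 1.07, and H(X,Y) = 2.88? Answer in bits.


I(X;Y) = H(X) + H(Y) - H(X,Y) = 2.6 + 1.07 - 2.88 = 0.79

0.79 bits


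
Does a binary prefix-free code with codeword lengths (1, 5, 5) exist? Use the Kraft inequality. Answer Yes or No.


Kraft sum = sum(2^(-l_i)) = 0.5625, need <= 1. Result: satisfied (a binary prefix-free code with these lengths exists)

Yes


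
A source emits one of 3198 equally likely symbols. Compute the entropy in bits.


H = log2(n) = log2(3198) = 11.643

11.643 bits


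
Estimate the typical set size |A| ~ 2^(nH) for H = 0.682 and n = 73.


log2|A_typical| = nH = 73 * 0.682 = 49.786, so |A_typical| ~ 2^49.786 = 9.707e+14

9.707e+14


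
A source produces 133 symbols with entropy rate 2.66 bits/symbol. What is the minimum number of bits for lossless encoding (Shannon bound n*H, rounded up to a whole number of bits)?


Minimum bits >= n * H = 133 * 2.66 = 353.78, rounded up to a whole number of bits = 354

354 bits


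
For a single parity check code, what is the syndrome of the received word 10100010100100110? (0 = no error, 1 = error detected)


Syndrome = XOR of all bits = 1 XOR 0 XOR 1 XOR 0 XOR 0 XOR 0 XOR 1 XOR 0 XOR 1 XOR 0 XOR 0 XOR 1 XOR 0 XOR 0 XOR 1 XOR 1 XOR 0 = 1

1


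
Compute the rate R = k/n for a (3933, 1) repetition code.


Rate = k/n = 1/3933

1/3933


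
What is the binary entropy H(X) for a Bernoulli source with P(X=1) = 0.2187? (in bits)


H = -p*log2(p) - (1-p)*log2(1-p). -0.2187*log2(0.2187) = 0.479604; -0.7813*log2(0.7813) = 0.278183. H = 0.479604 + 0.278183 = 0.7578

0.7578 bits


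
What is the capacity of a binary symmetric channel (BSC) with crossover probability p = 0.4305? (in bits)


H(p) = -p*log2(p) - (1-p)*log2(1-p) = -0.4305*log2(0.4305) - 0.5695*log2(0.5695) = 0.523451 + 0.462566 = 0.986. C = 1 - H(p) = 1 - 0.986 = 0.014

0.014 bits


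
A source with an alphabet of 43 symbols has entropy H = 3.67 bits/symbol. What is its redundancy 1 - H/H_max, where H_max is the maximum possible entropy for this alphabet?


H_max = log2(K) = log2(43) = 5.4263 bits/symbol. Redundancy = 1 - H/H_max = 1 - 3.67/5.4263 = 1 - 0.6763 = 0.3237

0.3237


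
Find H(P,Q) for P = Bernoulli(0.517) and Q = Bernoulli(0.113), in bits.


H(P,Q) = -p*log2(q) - (1-p)*log2(1-q). -0.517*log2(0.113) = 1.626278; -0.483*log2(0.887) = 0.083556. H(P,Q) = 1.626278 + 0.083556 = 1.7098

1.7098 bits


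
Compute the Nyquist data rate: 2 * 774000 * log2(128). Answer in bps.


Rate = 2 * B * log2(M) = 2 * 774000 * 7.0 = 10836000.0

10836000.0 bps


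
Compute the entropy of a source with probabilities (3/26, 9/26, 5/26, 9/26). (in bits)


H = -sum(p_i * log2(p_i)). Terms: -(3/26)*log2(3/26) = 0.359478; -(9/26)*log2(9/26) = 0.529794; -(5/26)*log2(5/26) = 0.457406; -(9/26)*log2(9/26) = 0.529794. H = 0.359478 + 0.529794 + 0.457406 + 0.529794 = 1.8765

1.8765 bits


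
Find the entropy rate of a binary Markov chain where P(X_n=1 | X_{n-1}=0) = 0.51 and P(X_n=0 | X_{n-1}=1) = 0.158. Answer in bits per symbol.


Stationary distribution: pi_0 = p10/(p01+p10) = 0.2365, pi_1 = 0.7635. Entropy rate H' = pi_0*H(p01) + pi_1*H(p10) = 0.2365*0.9997 + 0.7635*0.6295 = 0.7171

0.7171 bits/symbol


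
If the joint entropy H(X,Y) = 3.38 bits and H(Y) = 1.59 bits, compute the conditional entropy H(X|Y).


H(X|Y) = H(X,Y) - H(Y) = 3.38 - 1.59 = 1.79

1.79 bits


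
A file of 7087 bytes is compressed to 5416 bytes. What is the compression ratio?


Ratio = original / compressed = 7087 / 5416 = 1.3085

1.3085


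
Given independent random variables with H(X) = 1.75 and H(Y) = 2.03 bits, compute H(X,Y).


For independent variables, H(X,Y) = H(X) + H(Y) = 1.75 + 2.03 = 3.78

3.78 bits


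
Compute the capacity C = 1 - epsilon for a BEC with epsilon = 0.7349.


C = 1 - epsilon = 1 - 0.7349 = 0.2651

0.2651 bits


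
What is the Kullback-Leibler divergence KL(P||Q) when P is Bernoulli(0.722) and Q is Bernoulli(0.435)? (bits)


KL = p*log2(p/q) + (1-p)*log2((1-p)/(1-q)) = 0.722*log2(0.722/0.435) + 0.278*log2(0.278/0.565) = 0.2433

0.2433 bits


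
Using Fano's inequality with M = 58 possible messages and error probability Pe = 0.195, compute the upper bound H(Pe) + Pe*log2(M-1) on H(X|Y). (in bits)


H(Pe) = -Pe*log2(Pe) - (1-Pe)*log2(1-Pe) = -0.195*log2(0.195) - 0.805*log2(0.805) = 0.459899 + 0.251916 = 0.7118. Pe*log2(M-1) = 0.195*log2(57) = 1.137414. Bound = H(Pe) + Pe*log2(M-1) = 0.459899 + 0.251916 + 1.137414 = 1.8492

1.8492 bits


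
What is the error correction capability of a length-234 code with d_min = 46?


Correction capability = floor((d-1)/2) = floor((46-1)/2) = 22

22 errors


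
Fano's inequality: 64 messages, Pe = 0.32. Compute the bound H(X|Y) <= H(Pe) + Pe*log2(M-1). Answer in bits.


H(Pe) = -Pe*log2(Pe) - (1-Pe)*log2(1-Pe) = -0.32*log2(0.32) - 0.68*log2(0.68) = 0.526034 + 0.378347 = 0.9044. Pe*log2(M-1) = 0.32*log2(63) = 1.912730. Bound = H(Pe) + Pe*log2(M-1) = 0.526034 + 0.378347 + 1.912730 = 2.8171

2.8171 bits


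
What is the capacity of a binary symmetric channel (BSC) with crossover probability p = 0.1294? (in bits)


H(p) = -p*log2(p) - (1-p)*log2(1-p) = -0.1294*log2(0.1294) - 0.8706*log2(0.8706) = 0.381742 + 0.174049 = 0.5558. C = 1 - H(p) = 1 - 0.5558 = 0.4442

0.4442 bits


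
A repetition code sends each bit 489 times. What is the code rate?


Rate = k/n = 1/489

1/489


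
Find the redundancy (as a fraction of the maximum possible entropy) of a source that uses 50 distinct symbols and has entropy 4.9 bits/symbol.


H_max = log2(K) = log2(50) = 5.6439 bits/symbol. Redundancy = 1 - H/H_max = 1 - 4.9/5.6439 = 1 - 0.8682 = 0.1318

0.1318


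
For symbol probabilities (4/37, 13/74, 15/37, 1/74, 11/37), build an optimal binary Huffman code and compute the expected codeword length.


Huffman construction (repeatedly merge the two least-probable nodes; each merge adds 1 bit to every symbol beneath it): 1/74 + 4/37 = 9/74; 9/74 + 13/74 = 11/37; 11/37 + 11/37 = 22/37; 15/37 + 22/37 = 1. Resulting codeword lengths (in the order the probabilities were given): (4, 3, 1, 4, 2). L_avg = sum(p_i * l_i) = 4/37*4 + 13/74*3 + 15/37*1 + 1/74*4 + 11/37*2 = 149/74 = 2.0135

2.0135 bits


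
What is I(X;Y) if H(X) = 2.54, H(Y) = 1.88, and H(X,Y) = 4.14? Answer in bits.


I(X;Y) = H(X) + H(Y) - H(X,Y) = 2.54 + 1.88 - 4.14 = 0.28

0.28 bits


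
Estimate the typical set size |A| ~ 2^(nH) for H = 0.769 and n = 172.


log2|A_typical| = nH = 172 * 0.769 = 132.268, so |A_typical| ~ 2^132.268 = 6.556e+39

6.556e+39


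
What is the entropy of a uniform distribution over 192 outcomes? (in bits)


H = log2(n) = log2(192) = 7.585

7.585 bits


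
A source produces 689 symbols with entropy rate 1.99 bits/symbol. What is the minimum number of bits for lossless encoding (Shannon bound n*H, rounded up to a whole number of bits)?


Minimum bits >= n * H = 689 * 1.99 = 1371.11, rounded up to a whole number of bits = 1372

1372 bits


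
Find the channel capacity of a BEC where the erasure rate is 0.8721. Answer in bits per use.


C = 1 - epsilon = 1 - 0.8721 = 0.1279

0.1279 bits


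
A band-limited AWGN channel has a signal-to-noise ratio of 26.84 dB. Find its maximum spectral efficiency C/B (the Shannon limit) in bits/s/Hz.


SNR_linear = 10^(26.84/10) = 483.0588; C/B = log2(1 + SNR_linear) = log2(1 + 483.0588) = 8.919

8.919 bits/s/Hz


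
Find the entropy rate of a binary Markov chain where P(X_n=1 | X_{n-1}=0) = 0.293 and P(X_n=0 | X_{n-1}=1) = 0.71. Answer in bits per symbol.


Stationary distribution: pi_0 = p10/(p01+p10) = 0.7079, pi_1 = 0.2921. Entropy rate H' = pi_0*H(p01) + pi_1*H(p10) = 0.7079*0.8726 + 0.2921*0.8687 = 0.8714

0.8714 bits/symbol


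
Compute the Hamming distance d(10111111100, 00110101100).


Count differing positions: ^ . . . ^ . ^ . . . . = 3 differences

3


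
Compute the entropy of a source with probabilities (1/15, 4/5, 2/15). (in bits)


H = -sum(p_i * log2(p_i)). Terms: -(1/15)*log2(1/15) = 0.260459; -(4/5)*log2(4/5) = 0.257542; -(2/15)*log2(2/15) = 0.387585. H = 0.260459 + 0.257542 + 0.387585 = 0.9056

0.9056 bits


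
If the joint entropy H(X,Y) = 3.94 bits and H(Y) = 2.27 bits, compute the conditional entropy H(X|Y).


H(X|Y) = H(X,Y) - H(Y) = 3.94 - 2.27 = 1.67

1.67 bits


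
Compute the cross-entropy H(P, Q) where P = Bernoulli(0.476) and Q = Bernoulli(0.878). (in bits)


H(P,Q) = -p*log2(q) - (1-p)*log2(1-q). -0.476*log2(0.878) = 0.089349; -0.524*log2(0.122) = 1.590365. H(P,Q) = 0.089349 + 1.590365 = 1.6797

1.6797 bits


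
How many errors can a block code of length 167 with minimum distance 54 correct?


Correction capability = floor((d-1)/2) = floor((54-1)/2) = 26

26 errors


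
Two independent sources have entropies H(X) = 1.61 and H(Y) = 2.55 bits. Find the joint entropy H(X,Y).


For independent variables, H(X,Y) = H(X) + H(Y) = 1.61 + 2.55 = 4.16

4.16 bits


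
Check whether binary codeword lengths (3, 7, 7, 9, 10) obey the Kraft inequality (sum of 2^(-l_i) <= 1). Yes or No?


Kraft sum = sum(2^(-l_i)) = 0.1436, need <= 1. Result: satisfied (a binary prefix-free code with these lengths exists)

Yes


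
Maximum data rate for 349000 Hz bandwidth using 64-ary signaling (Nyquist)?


Rate = 2 * B * log2(M) = 2 * 349000 * 6.0 = 4188000.0

4188000.0 bps


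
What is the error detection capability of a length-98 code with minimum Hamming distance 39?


Detection capability = d_min - 1 = 39 - 1 = 38

38 errors


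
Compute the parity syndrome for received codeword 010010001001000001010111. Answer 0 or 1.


Syndrome = XOR of all bits = 0 XOR 1 XOR 0 XOR 0 XOR 1 XOR 0 XOR 0 XOR 0 XOR 1 XOR 0 XOR 0 XOR 1 XOR 0 XOR 0 XOR 0 XOR 0 XOR 0 XOR 1 XOR 0 XOR 1 XOR 0 XOR 1 XOR 1 XOR 1 = 1

1


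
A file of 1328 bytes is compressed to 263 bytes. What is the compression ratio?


Ratio = original / compressed = 1328 / 263 = 5.0494

5.0494


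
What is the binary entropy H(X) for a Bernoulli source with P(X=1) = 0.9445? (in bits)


H = -p*log2(p) - (1-p)*log2(1-p). -0.9445*log2(0.9445) = 0.077805; -0.0555*log2(0.0555) = 0.231511. H = 0.077805 + 0.231511 = 0.3093

0.3093 bits


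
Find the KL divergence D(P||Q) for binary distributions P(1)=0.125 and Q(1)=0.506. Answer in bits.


KL = p*log2(p/q) + (1-p)*log2((1-p)/(1-q)) = 0.125*log2(0.125/0.506) + 0.875*log2(0.875/0.494) = 0.4695

0.4695 bits


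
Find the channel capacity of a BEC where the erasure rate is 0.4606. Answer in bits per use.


C = 1 - epsilon = 1 - 0.4606 = 0.5394

0.5394 bits


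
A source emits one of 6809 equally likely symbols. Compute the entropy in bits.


H = log2(n) = log2(6809) = 12.7332

12.7332 bits


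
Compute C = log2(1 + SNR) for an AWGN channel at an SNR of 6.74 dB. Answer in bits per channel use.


SNR_linear = 10^(6.74/10) = 4.7206; C = log2(1 + SNR_linear) = log2(1 + 4.7206) = 2.5162

2.5162 bits/channel use


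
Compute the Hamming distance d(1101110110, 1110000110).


Count differing positions: . . ^ ^ ^ ^ . . . . = 4 differences

4


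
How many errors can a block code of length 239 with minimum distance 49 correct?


Correction capability = floor((d-1)/2) = floor((49-1)/2) = 24

24 errors


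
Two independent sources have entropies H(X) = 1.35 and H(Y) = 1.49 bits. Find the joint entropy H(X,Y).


For independent variables, H(X,Y) = H(X) + H(Y) = 1.35 + 1.49 = 2.84

2.84 bits


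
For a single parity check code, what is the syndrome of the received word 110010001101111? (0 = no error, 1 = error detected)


Syndrome = XOR of all bits = 1 XOR 1 XOR 0 XOR 0 XOR 1 XOR 0 XOR 0 XOR 0 XOR 1 XOR 1 XOR 0 XOR 1 XOR 1 XOR 1 XOR 1 = 1

1


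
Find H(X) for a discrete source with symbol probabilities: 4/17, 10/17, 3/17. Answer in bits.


H = -sum(p_i * log2(p_i)). Terms: -(4/17)*log2(4/17) = 0.491168; -(10/17)*log2(10/17) = 0.450315; -(3/17)*log2(3/17) = 0.441618. H = 0.491168 + 0.450315 + 0.441618 = 1.3831

1.3831 bits


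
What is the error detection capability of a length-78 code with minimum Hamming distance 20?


Detection capability = d_min - 1 = 20 - 1 = 19

19 errors


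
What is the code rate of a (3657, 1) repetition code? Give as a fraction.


Rate = k/n = 1/3657

1/3657


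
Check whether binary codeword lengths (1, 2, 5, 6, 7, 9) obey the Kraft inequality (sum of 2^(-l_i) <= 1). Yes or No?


Kraft sum = sum(2^(-l_i)) = 0.8066, need <= 1. Result: satisfied (a binary prefix-free code with these lengths exists)

Yes


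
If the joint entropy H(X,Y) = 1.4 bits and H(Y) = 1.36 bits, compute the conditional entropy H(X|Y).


H(X|Y) = H(X,Y) - H(Y) = 1.4 - 1.36 = 0.04

0.04 bits


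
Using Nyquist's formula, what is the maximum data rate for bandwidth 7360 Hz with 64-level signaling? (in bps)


Rate = 2 * B * log2(M) = 2 * 7360 * 6.0 = 88320.0

88320.0 bps


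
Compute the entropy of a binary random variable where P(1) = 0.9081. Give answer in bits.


H = -p*log2(p) - (1-p)*log2(1-p). -0.9081*log2(0.9081) = 0.126296; -0.0919*log2(0.0919) = 0.316484. H = 0.126296 + 0.316484 = 0.4428

0.4428 bits


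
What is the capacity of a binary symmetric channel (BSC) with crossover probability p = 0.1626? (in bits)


H(p) = -p*log2(p) - (1-p)*log2(1-p) = -0.1626*log2(0.1626) - 0.8374*log2(0.8374) = 0.426110 + 0.214384 = 0.6405. C = 1 - H(p) = 1 - 0.6405 = 0.3595

0.3595 bits


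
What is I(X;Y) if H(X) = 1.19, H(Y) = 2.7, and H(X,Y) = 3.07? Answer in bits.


I(X;Y) = H(X) + H(Y) - H(X,Y) = 1.19 + 2.7 - 3.07 = 0.82

0.82 bits


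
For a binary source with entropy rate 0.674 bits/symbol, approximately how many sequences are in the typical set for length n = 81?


log2|A_typical| = nH = 81 * 0.674 = 54.594, so |A_typical| ~ 2^54.594 = 2.719e+16

2.719e+16


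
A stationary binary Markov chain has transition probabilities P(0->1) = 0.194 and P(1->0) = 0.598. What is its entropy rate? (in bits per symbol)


Stationary distribution: pi_0 = p10/(p01+p10) = 0.7551, pi_1 = 0.2449. Entropy rate H' = pi_0*H(p01) + pi_1*H(p10) = 0.7551*0.7098 + 0.2449*0.9721 = 0.774

0.774 bits/symbol


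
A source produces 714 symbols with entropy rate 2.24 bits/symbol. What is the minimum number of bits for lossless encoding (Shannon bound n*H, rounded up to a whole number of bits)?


Minimum bits >= n * H = 714 * 2.24 = 1599.36, rounded up to a whole number of bits = 1600

1600 bits


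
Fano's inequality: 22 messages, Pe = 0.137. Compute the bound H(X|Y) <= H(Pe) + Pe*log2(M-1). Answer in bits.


H(Pe) = -Pe*log2(Pe) - (1-Pe)*log2(1-Pe) = -0.137*log2(0.137) - 0.863*log2(0.863) = 0.392882 + 0.183446 = 0.5763. Pe*log2(M-1) = 0.137*log2(21) = 0.601747. Bound = H(Pe) + Pe*log2(M-1) = 0.392882 + 0.183446 + 0.601747 = 1.1781

1.1781 bits


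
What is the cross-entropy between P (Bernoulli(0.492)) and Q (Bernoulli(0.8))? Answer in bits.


H(P,Q) = -p*log2(q) - (1-p)*log2(1-q). -0.492*log2(0.8) = 0.158389; -0.508*log2(0.2) = 1.179539. H(P,Q) = 0.158389 + 1.179539 = 1.3379

1.3379 bits


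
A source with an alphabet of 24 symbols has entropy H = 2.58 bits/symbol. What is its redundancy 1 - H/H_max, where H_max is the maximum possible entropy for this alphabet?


H_max = log2(K) = log2(24) = 4.585 bits/symbol. Redundancy = 1 - H/H_max = 1 - 2.58/4.585 = 1 - 0.5627 = 0.4373

0.4373


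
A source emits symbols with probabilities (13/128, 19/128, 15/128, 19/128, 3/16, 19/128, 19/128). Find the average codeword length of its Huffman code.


Huffman construction (repeatedly merge the two least-probable nodes; each merge adds 1 bit to every symbol beneath it): 13/128 + 15/128 = 7/32; 19/128 + 19/128 = 19/64; 19/128 + 19/128 = 19/64; 3/16 + 7/32 = 13/32; 19/64 + 19/64 = 19/32; 13/32 + 19/32 = 1. Resulting codeword lengths (in the order the probabilities were given): (3, 3, 3, 3, 2, 3, 3). L_avg = sum(p_i * l_i) = 13/128*3 + 19/128*3 + 15/128*3 + 19/128*3 + 3/16*2 + 19/128*3 + 19/128*3 = 45/16 = 2.8125

2.8125 bits


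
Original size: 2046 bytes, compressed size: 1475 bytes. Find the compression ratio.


Ratio = original / compressed = 2046 / 1475 = 1.3871

1.3871


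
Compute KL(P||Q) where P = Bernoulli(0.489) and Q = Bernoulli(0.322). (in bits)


KL = p*log2(p/q) + (1-p)*log2((1-p)/(1-q)) = 0.489*log2(0.489/0.322) + 0.511*log2(0.511/0.678) = 0.0863

0.0863 bits


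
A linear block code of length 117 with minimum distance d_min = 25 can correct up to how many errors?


Correction capability = floor((d-1)/2) = floor((25-1)/2) = 12

12 errors


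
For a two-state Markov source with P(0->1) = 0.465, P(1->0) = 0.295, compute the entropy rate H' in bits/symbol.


Stationary distribution: pi_0 = p10/(p01+p10) = 0.3882, pi_1 = 0.6118. Entropy rate H' = pi_0*H(p01) + pi_1*H(p10) = 0.3882*0.9965 + 0.6118*0.8751 = 0.9222

0.9222 bits/symbol


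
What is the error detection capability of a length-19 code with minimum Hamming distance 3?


Detection capability = d_min - 1 = 3 - 1 = 2

2 errors


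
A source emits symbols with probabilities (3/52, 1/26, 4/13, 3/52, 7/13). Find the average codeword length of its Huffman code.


Huffman construction (repeatedly merge the two least-probable nodes; each merge adds 1 bit to every symbol beneath it): 1/26 + 3/52 = 5/52; 3/52 + 5/52 = 2/13; 2/13 + 4/13 = 6/13; 6/13 + 7/13 = 1. Resulting codeword lengths (in the order the probabilities were given): (4, 4, 2, 3, 1). L_avg = sum(p_i * l_i) = 3/52*4 + 1/26*4 + 4/13*2 + 3/52*3 + 7/13*1 = 89/52 = 1.7115

1.7115 bits


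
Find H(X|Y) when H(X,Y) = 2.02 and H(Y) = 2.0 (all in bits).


H(X|Y) = H(X,Y) - H(Y) = 2.02 - 2.0 = 0.02

0.02 bits


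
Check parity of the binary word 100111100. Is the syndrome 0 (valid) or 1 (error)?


Syndrome = XOR of all bits = 1 XOR 0 XOR 0 XOR 1 XOR 1 XOR 1 XOR 1 XOR 0 XOR 0 = 1

1


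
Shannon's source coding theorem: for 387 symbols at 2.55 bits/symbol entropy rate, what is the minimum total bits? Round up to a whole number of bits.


Minimum bits >= n * H = 387 * 2.55 = 986.85, rounded up to a whole number of bits = 987

987 bits


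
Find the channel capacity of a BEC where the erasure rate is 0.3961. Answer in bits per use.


C = 1 - epsilon = 1 - 0.3961 = 0.6039

0.6039 bits


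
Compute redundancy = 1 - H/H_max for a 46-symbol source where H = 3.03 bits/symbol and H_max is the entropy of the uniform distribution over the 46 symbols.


H_max = log2(K) = log2(46) = 5.5236 bits/symbol. Redundancy = 1 - H/H_max = 1 - 3.03/5.5236 = 1 - 0.5486 = 0.4514

0.4514


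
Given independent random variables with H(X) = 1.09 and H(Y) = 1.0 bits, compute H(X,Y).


For independent variables, H(X,Y) = H(X) + H(Y) = 1.09 + 1.0 = 2.09

2.09 bits


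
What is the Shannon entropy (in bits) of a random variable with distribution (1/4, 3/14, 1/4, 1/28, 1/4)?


H = -sum(p_i * log2(p_i)). Terms: -(1/4)*log2(1/4) = 0.500000; -(3/14)*log2(3/14) = 0.476227; -(1/4)*log2(1/4) = 0.500000; -(1/28)*log2(1/28) = 0.171691; -(1/4)*log2(1/4) = 0.500000. H = 0.500000 + 0.476227 + 0.500000 + 0.171691 + 0.500000 = 2.1479

2.1479 bits


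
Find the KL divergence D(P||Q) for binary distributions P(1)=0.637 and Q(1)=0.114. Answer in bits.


KL = p*log2(p/q) + (1-p)*log2((1-p)/(1-q)) = 0.637*log2(0.637/0.114) + 0.363*log2(0.363/0.886) = 1.1139

1.1139 bits


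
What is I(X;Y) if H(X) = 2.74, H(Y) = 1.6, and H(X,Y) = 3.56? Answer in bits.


I(X;Y) = H(X) + H(Y) - H(X,Y) = 2.74 + 1.6 - 3.56 = 0.78

0.78 bits


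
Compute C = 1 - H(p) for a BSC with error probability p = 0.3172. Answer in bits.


H(p) = -p*log2(p) - (1-p)*log2(1-p) = -0.3172*log2(0.3172) - 0.6828*log2(0.6828) = 0.525453 + 0.375858 = 0.9013. C = 1 - H(p) = 1 - 0.9013 = 0.0987

0.0987 bits


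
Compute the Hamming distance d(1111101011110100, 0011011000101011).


Count differing positions: ^ ^ . . ^ ^ . . ^ ^ . ^ ^ ^ ^ ^ = 11 differences

11


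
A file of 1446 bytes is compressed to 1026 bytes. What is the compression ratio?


Ratio = original / compressed = 1446 / 1026 = 1.4094

1.4094


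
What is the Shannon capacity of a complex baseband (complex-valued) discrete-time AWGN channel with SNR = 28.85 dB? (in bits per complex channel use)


SNR_linear = 10^(28.85/10) = 767.3615; C = log2(1 + SNR_linear) = log2(1 + 767.3615) = 9.5856

9.5856 bits/channel use
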